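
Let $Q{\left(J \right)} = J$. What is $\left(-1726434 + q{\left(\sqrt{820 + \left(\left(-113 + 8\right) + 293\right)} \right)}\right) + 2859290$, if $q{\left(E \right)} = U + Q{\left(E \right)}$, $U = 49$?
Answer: $1132905 + 12 \sqrt{7} \approx 1.1329 \cdot 10^{6}$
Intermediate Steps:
$q{\left(E \right)} = 49 + E$
$\left(-1726434 + q{\left(\sqrt{820 + \left(\left(-113 + 8\right) + 293\right)} \right)}\right) + 2859290 = \left(-1726434 + \left(49 + \sqrt{820 + \left(\left(-113 + 8\right) + 293\right)}\right)\right) + 2859290 = \left(-1726434 + \left(49 + \sqrt{820 + \left(-105 + 293\right)}\right)\right) + 2859290 = \left(-1726434 + \left(49 + \sqrt{820 + 188}\right)\right) + 2859290 = \left(-1726434 + \left(49 + \sqrt{1008}\right)\right) + 2859290 = \left(-1726434 + \left(49 + 12 \sqrt{7}\right)\right) + 2859290 = \left(-1726385 + 12 \sqrt{7}\right) + 2859290 = 1132905 + 12 \sqrt{7}$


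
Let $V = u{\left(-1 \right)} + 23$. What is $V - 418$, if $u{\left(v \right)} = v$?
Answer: $-396$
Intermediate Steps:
$V = 22$ ($V = -1 + 23 = 22$)
$V - 418 = 22 - 418 = -396$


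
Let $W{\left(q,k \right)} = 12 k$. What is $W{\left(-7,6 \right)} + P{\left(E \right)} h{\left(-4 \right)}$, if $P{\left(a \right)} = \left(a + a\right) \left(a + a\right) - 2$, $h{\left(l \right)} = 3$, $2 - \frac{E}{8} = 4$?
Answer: $3138$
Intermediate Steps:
$E = -16$ ($E = 16 - 32 = -16$)
$P{\left(a \right)} = -2 + 4 a^{2}$ ($P{\left(a \right)} = 2 a 2 a - 2 = 4 a^{2} - 2 = -2 + 4 a^{2}$)
$W{\left(-7,6 \right)} + P{\left(E \right)} h{\left(-4 \right)} = 12 \cdot 6 + \left(-2 + 4 \left(-16\right)^{2}\right) 3 = 72 + \left(-2 + 4 \cdot 256\right) 3 = 72 + \left(-2 + 1024\right) 3 = 72 + 1022 \cdot 3 = 72 + 3066 = 3138$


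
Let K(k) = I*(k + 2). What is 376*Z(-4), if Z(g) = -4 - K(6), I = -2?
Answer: 4512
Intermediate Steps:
K(k) = -4 - 2*k (K(k) = -2*(k + 2) = -2*(2 + k) = -4 - 2*k)
Z(g) = 12 (Z(g) = -4 - (-4 - 2*6) = -4 - (-4 - 12) = -4 - 1*(-16) = -4 + 16 = 12)
376*Z(-4) = 376*12 = 4512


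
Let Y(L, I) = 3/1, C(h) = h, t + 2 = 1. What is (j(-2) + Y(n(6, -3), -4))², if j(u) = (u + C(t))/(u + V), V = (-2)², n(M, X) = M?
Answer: 9/4 ≈ 2.2500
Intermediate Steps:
t = -1 (t = -2 + 1 = -1)
V = 4
Y(L, I) = 3 (Y(L, I) = 3*1 = 3)
j(u) = (-1 + u)/(4 + u) (j(u) = (u - 1)/(u + 4) = (-1 + u)/(4 + u))
(j(-2) + Y(n(6, -3), -4))² = ((-1 - 2)/(4 - 2) + 3)² = (-3/2 + 3)² = (3/2)² = 9/4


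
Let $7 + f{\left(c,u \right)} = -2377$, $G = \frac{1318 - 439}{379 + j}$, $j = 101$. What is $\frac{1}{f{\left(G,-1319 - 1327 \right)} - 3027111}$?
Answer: $- \frac{1}{3029495} \approx -3.3009 \cdot 10^{-7}$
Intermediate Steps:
$G = \frac{293}{160}$ ($G = \frac{1318 - 439}{379 + 101} = \frac{879}{480} = 879 \cdot \frac{1}{480} = \frac{293}{160} \approx 1.8312$)
$f{\left(c,u \right)} = -2384$ ($f{\left(c,u \right)} = -7 - 2377 = -2384$)
$\frac{1}{f{\left(G,-1319 - 1327 \right)} - 3027111} = \frac{1}{-2384 - 3027111} = \frac{1}{-3029495} = - \frac{1}{3029495}$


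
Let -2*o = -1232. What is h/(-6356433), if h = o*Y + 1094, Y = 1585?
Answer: -325818/2118811 ≈ -0.15377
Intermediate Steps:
o = 616 (o = -½*(-1232) = 616)
h = 977454 (h = 616*1585 + 1094 = 976360 + 1094 = 977454)
h/(-6356433) = 977454/(-6356433) = 977454*(-1/6356433) = -325818/2118811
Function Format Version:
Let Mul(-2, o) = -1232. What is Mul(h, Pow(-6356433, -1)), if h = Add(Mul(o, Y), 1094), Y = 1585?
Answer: Rational(-325818, 2118811) ≈ -0.15377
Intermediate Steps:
o = 616 (o = Mul(Rational(-1, 2), -1232) = 616)
h = 977454 (h = Add(Mul(616, 1585), 1094) = Add(976360, 1094) = 977454)
Mul(h, Pow(-6356433, -1)) = Mul(977454, Pow(-6356433, -1)) = Mul(977454, Rational(-1, 6356433)) = Rational(-325818, 2118811)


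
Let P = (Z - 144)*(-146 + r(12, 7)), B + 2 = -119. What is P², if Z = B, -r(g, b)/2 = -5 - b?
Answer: 1045228900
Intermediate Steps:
B = -121 (B = -2 - 119 = -121)
r(g, b) = 10 + 2*b (r(g, b) = -2*(-5 - b) = 10 + 2*b)
Z = -121
P = 32330 (P = (-121 - 144)*(-146 + (10 + 2*7)) = -265*(-146 + (10 + 14)) = -265*(-146 + 24) = -265*(-122) = 32330)
P² = 32330² = 1045228900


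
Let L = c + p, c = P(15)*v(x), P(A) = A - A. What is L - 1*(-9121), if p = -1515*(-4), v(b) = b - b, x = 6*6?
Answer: 15181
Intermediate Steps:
P(A) = 0
x = 36
v(b) = 0
p = 6060
c = 0 (c = 0*0 = 0)
L = 6060 (L = 0 + 6060 = 6060)
L - 1*(-9121) = 6060 - 1*(-9121) = 6060 + 9121 = 15181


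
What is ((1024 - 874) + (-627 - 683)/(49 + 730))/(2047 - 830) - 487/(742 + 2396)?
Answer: -99132421/2974958934 ≈ -0.033322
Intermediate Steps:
((1024 - 874) + (-627 - 683)/(49 + 730))/(2047 - 830) - 487/(742 + 2396) = (150 - 1310/779)/1217 - 487/3138 = (150 - 1310*1/779)*(1/1217) - 487*1/3138 = (150 - 1310/779)*(1/1217) - 487/3138 = (115540/779)*(1/1217) - 487/3138 = 115540/948043 - 487/3138 = -99132421/2974958934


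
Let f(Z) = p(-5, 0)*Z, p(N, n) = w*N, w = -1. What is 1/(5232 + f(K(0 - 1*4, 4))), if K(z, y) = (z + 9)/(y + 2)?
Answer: 6/31417 ≈ 0.00019098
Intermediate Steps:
p(N, n) = -N
K(z, y) = (9 + z)/(2 + y)
f(Z) = 5*Z (f(Z) = (-1*(-5))*Z = 5*Z)
1/(5232 + f(K(0 - 1*4, 4))) = 1/(5232 + 5*((9 + (0 - 1*4))/(2 + 4))) = 1/(5232 + 5*((9 + (0 - 4))/6)) = 1/(5232 + 5*((9 - 4)/6)) = 1/(5232 + 5*((⅙)*5)) = 1/(5232 + 5*(⅚)) = 1/(5232 + 25/6) = 1/(31417/6) = 6/31417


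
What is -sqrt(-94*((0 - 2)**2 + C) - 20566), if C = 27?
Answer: -2*I*sqrt(5870) ≈ -153.23*I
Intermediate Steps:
-sqrt(-94*((0 - 2)**2 + C) - 20566) = -sqrt(-94*((0 - 2)**2 + 27) - 20566) = -sqrt(-94*((-2)**2 + 27) - 20566) = -sqrt(-94*(4 + 27) - 20566) = -sqrt(-94*31 - 20566) = -sqrt(-2914 - 20566) = -sqrt(-23480) = -2*I*sqrt(5870)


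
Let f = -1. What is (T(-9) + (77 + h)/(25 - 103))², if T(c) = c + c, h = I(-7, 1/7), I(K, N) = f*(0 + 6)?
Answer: 2175625/6084 ≈ 357.60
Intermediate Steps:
I(K, N) = -6 (I(K, N) = -(0 + 6) = -1*6 = -6)
h = -6
T(c) = 2*c
(T(-9) + (77 + h)/(25 - 103))² = (2*(-9) + (77 - 6)/(25 - 103))² = (-18 + 71/(-78))² = (-18 + 71*(-1/78))² = (-18 - 71/78)² = (-1475/78)² = 2175625/6084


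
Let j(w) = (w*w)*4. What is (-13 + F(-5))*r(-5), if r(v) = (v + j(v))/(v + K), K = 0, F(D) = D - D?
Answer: 247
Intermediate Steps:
j(w) = 4*w² (j(w) = w²*4 = 4*w²)
F(D) = 0
r(v) = (v + 4*v²)/v (r(v) = (v + 4*v²)/(v + 0) = (v + 4*v²)/v)
(-13 + F(-5))*r(-5) = (-13 + 0)*(1 + 4*(-5)) = -13*(1 - 20) = -13*(-19) = 247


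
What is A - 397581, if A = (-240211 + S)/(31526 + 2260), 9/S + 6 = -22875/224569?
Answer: -3067828564173929/7716097359 ≈ -3.9759e+5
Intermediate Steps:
S = -673707/456763 (S = 9/(-6 - 22875/224569) = 9/(-1370289/224569) = 9*(-224569/1370289) = -673707/456763 ≈ -1.4750)
A = -54860085350/7716097359 (A = (-240211 - 673707/456763)/(31526 + 2260) = -109720170700/456763/33786 = -109720170700/456763*1/33786 = -54860085350/7716097359 ≈ -7.1098)
A - 397581 = -54860085350/7716097359 - 397581 = -3067828564173929/7716097359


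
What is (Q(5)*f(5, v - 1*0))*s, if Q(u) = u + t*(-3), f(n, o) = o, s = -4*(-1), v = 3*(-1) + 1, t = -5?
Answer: -160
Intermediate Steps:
v = -2 (v = -3 + 1 = -2)
s = 4
Q(u) = 15 + u (Q(u) = u - 5*(-3) = u + 15 = 15 + u)
(Q(5)*f(5, v - 1*0))*s = ((15 + 5)*(-2 - 1*0))*4 = (20*(-2 + 0))*4 = (20*(-2))*4 = -40*4 = -160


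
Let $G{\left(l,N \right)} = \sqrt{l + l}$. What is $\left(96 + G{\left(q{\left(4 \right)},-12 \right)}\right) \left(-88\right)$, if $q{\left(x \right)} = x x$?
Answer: $-8448 - 352 \sqrt{2} \approx -8945.8$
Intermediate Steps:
$q{\left(x \right)} = x^{2}$
$G{\left(l,N \right)} = \sqrt{2} \sqrt{l}$ ($G{\left(l,N \right)} = \sqrt{2 l} = \sqrt{2} \sqrt{l}$)
$\left(96 + G{\left(q{\left(4 \right)},-12 \right)}\right) \left(-88\right) = \left(96 + \sqrt{2} \sqrt{4^{2}}\right) \left(-88\right) = \left(96 + \sqrt{2} \sqrt{16}\right) \left(-88\right) = \left(96 + \sqrt{2} \cdot 4\right) \left(-88\right) = \left(96 + 4 \sqrt{2}\right) \left(-88\right) = -8448 - 352 \sqrt{2}$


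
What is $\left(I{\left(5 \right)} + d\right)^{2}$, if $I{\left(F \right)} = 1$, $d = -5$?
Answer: $16$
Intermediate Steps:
$\left(I{\left(5 \right)} + d\right)^{2} = \left(1 - 5\right)^{2} = \left(-4\right)^{2} = 16$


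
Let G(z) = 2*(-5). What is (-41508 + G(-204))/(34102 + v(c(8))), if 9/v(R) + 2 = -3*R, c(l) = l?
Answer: -1079468/886643 ≈ -1.2175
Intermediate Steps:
G(z) = -10
v(R) = 9/(-2 - 3*R)
(-41508 + G(-204))/(34102 + v(c(8))) = (-41508 - 10)/(34102 - 9/(2 + 3*8)) = -41518/(34102 - 9/(2 + 24)) = -41518/(34102 - 9/26) = -41518/886643/26 = -41518*26/886643 = -1079468/886643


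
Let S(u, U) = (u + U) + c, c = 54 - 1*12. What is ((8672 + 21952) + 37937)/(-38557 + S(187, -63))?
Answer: -68561/38391 ≈ -1.7859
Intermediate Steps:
c = 42 (c = 54 - 12 = 42)
S(u, U) = 42 + U + u (S(u, U) = (u + U) + 42 = (U + u) + 42 = 42 + U + u)
((8672 + 21952) + 37937)/(-38557 + S(187, -63)) = ((8672 + 21952) + 37937)/(-38557 + (42 - 63 + 187)) = (30624 + 37937)/(-38557 + 166) = 68561/(-38391) = 68561*(-1/38391) = -68561/38391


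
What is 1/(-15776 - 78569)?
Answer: -1/94345 ≈ -1.0599e-5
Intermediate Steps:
1/(-15776 - 78569) = 1/(-94345) = -1/94345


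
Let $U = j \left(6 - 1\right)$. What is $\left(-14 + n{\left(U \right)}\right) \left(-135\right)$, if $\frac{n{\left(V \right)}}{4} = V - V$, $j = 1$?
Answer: $1890$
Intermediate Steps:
$U = 5$ ($U = 1 \left(6 - 1\right) = 1 \cdot 5 = 5$)
$n{\left(V \right)} = 0$ ($n{\left(V \right)} = 4 \left(V - V\right) = 4 \cdot 0 = 0$)
$\left(-14 + n{\left(U \right)}\right) \left(-135\right) = \left(-14 + 0\right) \left(-135\right) = \left(-14\right) \left(-135\right) = 1890$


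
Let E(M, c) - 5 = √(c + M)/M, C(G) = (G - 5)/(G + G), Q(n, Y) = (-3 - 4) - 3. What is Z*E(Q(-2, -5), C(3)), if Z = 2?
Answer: 10 - I*√93/15 ≈ 10.0 - 0.64291*I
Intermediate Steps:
Q(n, Y) = -10 (Q(n, Y) = -7 - 3 = -10)
C(G) = (-5 + G)/(2*G) (C(G) = (-5 + G)/((2*G)) = (-5 + G)*(1/(2*G)) = (-5 + G)/(2*G))
E(M, c) = 5 + √(M + c)/M (E(M, c) = 5 + √(c + M)/M = 5 + √(M + c)/M)
Z*E(Q(-2, -5), C(3)) = 2*(5 + √(-10 + (½)*(-5 + 3)/3)/(-10)) = 2*(5 - √(-10 + (½)*(⅓)*(-2))/10) = 2*(5 - √(-10 - ⅓)/10) = 2*(5 - I*√93/30) = 10 - I*√93/15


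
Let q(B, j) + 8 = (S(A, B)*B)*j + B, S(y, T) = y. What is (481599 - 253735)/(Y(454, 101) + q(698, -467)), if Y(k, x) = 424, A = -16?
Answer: 113932/2608285 ≈ 0.043681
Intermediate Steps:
q(B, j) = -8 + B - 16*B*j (q(B, j) = -8 + ((-16*B)*j + B) = -8 + (-16*B*j + B) = -8 + (B - 16*B*j) = -8 + B - 16*B*j)
(481599 - 253735)/(Y(454, 101) + q(698, -467)) = (481599 - 253735)/(424 + (-8 + 698 - 16*698*(-467))) = 227864/(424 + (-8 + 698 + 5215456)) = 227864/(424 + 5216146) = 227864/5216570 = 227864*(1/5216570) = 113932/2608285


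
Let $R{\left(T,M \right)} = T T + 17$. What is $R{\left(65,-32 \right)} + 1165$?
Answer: $5407$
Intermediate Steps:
$R{\left(T,M \right)} = 17 + T^{2}$ ($R{\left(T,M \right)} = T^{2} + 17 = 17 + T^{2}$)
$R{\left(65,-32 \right)} + 1165 = \left(17 + 65^{2}\right) + 1165 = \left(17 + 4225\right) + 1165 = 4242 + 1165 = 5407$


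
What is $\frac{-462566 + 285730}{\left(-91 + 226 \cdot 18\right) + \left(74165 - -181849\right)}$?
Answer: $- \frac{176836}{259991} \approx -0.68016$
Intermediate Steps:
$\frac{-462566 + 285730}{\left(-91 + 226 \cdot 18\right) + \left(74165 - -181849\right)} = - \frac{176836}{\left(-91 + 4068\right) + \left(74165 + 181849\right)} = - \frac{176836}{3977 + 256014} = - \frac{176836}{259991}$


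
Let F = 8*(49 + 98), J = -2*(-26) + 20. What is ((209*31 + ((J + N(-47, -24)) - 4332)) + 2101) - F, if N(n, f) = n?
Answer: 3097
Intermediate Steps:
J = 72 (J = 52 + 20 = 72)
F = 1176 (F = 8*147 = 1176)
((209*31 + ((J + N(-47, -24)) - 4332)) + 2101) - F = ((209*31 + ((72 - 47) - 4332)) + 2101) - 1*1176 = ((6479 + (25 - 4332)) + 2101) - 1176 = ((6479 - 4307) + 2101) - 1176 = (2172 + 2101) - 1176 = 4273 - 1176 = 3097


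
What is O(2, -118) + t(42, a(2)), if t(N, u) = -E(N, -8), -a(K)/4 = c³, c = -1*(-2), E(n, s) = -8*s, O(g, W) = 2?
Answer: -62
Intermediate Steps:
c = 2
a(K) = -32 (a(K) = -4*2³ = -4*8 = -32)
t(N, u) = -64 (t(N, u) = -(-8)*(-8) = -1*64 = -64)
O(2, -118) + t(42, a(2)) = 2 - 64 = -62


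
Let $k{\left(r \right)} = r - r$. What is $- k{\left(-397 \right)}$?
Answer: $0$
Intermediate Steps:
$k{\left(r \right)} = 0$
$- k{\left(-397 \right)} = \left(-1\right) 0 = 0$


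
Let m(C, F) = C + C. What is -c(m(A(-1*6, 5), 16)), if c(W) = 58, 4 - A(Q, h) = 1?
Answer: -58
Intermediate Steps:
A(Q, h) = 3 (A(Q, h) = 4 - 1*1 = 4 - 1 = 3)
m(C, F) = 2*C
-c(m(A(-1*6, 5), 16)) = -1*58 = -58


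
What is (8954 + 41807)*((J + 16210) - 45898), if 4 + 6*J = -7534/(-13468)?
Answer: -20296567933027/13468 ≈ -1.5070e+9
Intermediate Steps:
J = -7723/13468 (J = -2/3 + (-7534/(-13468))/6 = -2/3 + (-7534*(-1/13468))/6 = -2/3 + (1/6)*(3767/6734) = -2/3 + 3767/40404 = -7723/13468 ≈ -0.57343)
(8954 + 41807)*((J + 16210) - 45898) = (8954 + 41807)*((-7723/13468 + 16210) - 45898) = 50761*(218308557/13468 - 45898) = 50761*(-399845707/13468) = -20296567933027/13468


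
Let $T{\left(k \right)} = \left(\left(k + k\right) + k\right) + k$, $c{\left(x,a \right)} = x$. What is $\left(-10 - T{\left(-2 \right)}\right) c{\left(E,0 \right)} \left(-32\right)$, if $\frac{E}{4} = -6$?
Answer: $-1536$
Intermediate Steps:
$E = -24$ ($E = 4 \left(-6\right) = -24$)
$T{\left(k \right)} = 4 k$ ($T{\left(k \right)} = \left(2 k + k\right) + k = 3 k + k = 4 k$)
$\left(-10 - T{\left(-2 \right)}\right) c{\left(E,0 \right)} \left(-32\right) = \left(-10 - 4 \left(-2\right)\right) \left(-24\right) \left(-32\right) = \left(-10 - -8\right) \left(-24\right) \left(-32\right) = \left(-10 + 8\right) \left(-24\right) \left(-32\right) = \left(-2\right) \left(-24\right) \left(-32\right) = 48 \left(-32\right) = -1536$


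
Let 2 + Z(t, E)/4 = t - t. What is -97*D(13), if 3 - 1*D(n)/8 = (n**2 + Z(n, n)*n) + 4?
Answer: 51216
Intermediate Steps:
Z(t, E) = -8 (Z(t, E) = -8 + 4*(t - t) = -8 + 4*0 = -8 + 0 = -8)
D(n) = -8 - 8*n**2 + 64*n (D(n) = 24 - 8*((n**2 - 8*n) + 4) = 24 - 8*(4 + n**2 - 8*n) = 24 + (-32 - 8*n**2 + 64*n) = -8 - 8*n**2 + 64*n)
-97*D(13) = -97*(-8 - 8*13**2 + 64*13) = -97*(-8 - 8*169 + 832) = -97*(-8 - 1352 + 832) = -97*(-528) = 51216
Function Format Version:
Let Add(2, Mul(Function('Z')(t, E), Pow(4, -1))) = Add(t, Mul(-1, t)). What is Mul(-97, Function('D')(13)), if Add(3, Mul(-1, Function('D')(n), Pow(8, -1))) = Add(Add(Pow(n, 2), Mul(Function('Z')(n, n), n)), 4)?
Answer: 51216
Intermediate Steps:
Function('Z')(t, E) = -8 (Function('Z')(t, E) = Add(-8, Mul(4, Add(t, Mul(-1, t)))) = Add(-8, Mul(4, 0)) = Add(-8, 0) = -8)
Function('D')(n) = Add(-8, Mul(-8, Pow(n, 2)), Mul(64, n)) (Function('D')(n) = Add(24, Mul(-8, Add(Add(Pow(n, 2), Mul(-8, n)), 4))) = Add(24, Mul(-8, Add(4, Pow(n, 2), Mul(-8, n)))) = Add(24, Add(-32, Mul(-8, Pow(n, 2)), Mul(64, n))) = Add(-8, Mul(-8, Pow(n, 2)), Mul(64, n)))
Mul(-97, Function('D')(13)) = Mul(-97, Add(-8, Mul(-8, Pow(13, 2)), Mul(64, 13))) = Mul(-97, Add(-8, Mul(-8, 169), 832)) = Mul(-97, Add(-8, -1352, 832)) = Mul(-97, -528) = 51216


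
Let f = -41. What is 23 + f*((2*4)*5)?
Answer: -1617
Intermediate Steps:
23 + f*((2*4)*5) = 23 - 41*2*4*5 = 23 - 328*5 = 23 - 41*40 = 23 - 1640 = -1617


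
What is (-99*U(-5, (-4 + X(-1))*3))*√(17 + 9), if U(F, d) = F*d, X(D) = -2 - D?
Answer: -7425*√26 ≈ -37860.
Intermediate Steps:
(-99*U(-5, (-4 + X(-1))*3))*√(17 + 9) = (-(-495)*(-4 + (-2 - 1*(-1)))*3)*√(17 + 9) = (-(-495)*(-4 + (-2 + 1))*3)*√26 = (-(-495)*(-4 - 1)*3)*√26 = (-(-495)*(-5*3))*√26 = (-(-495)*(-15))*√26 = (-99*75)*√26 = -7425*√26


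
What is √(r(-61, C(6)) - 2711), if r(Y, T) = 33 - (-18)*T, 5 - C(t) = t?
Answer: 2*I*√674 ≈ 51.923*I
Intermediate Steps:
C(t) = 5 - t
r(Y, T) = 33 + 18*T
√(r(-61, C(6)) - 2711) = √((33 + 18*(5 - 1*6)) - 2711) = √((33 + 18*(5 - 6)) - 2711) = √((33 + 18*(-1)) - 2711) = √((33 - 18) - 2711) = √(15 - 2711) = √(-2696) = 2*I*√674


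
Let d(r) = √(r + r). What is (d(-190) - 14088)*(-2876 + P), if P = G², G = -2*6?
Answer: 38488416 - 5464*I*√95 ≈ 3.8488e+7 - 53257.0*I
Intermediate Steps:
G = -12
d(r) = √2*√r (d(r) = √(2*r) = √2*√r)
P = 144 (P = (-12)² = 144)
(d(-190) - 14088)*(-2876 + P) = (√2*√(-190) - 14088)*(-2876 + 144) = (√2*(I*√190) - 14088)*(-2732) = (2*I*√95 - 14088)*(-2732) = (-14088 + 2*I*√95)*(-2732) = 38488416 - 5464*I*√95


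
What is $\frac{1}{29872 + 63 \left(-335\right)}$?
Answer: $\frac{1}{8767} \approx 0.00011406$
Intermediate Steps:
$\frac{1}{29872 + 63 \left(-335\right)} = \frac{1}{29872 - 21105} = \frac{1}{8767}$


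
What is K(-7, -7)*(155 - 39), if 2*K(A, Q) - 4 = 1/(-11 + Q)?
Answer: 2059/9 ≈ 228.78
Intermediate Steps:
K(A, Q) = 2 + 1/(2*(-11 + Q))
K(-7, -7)*(155 - 39) = ((-43 + 4*(-7))/(2*(-11 - 7)))*(155 - 39) = ((½)*(-43 - 28)/(-18))*116 = ((½)*(-1/18)*(-71))*116 = (71/36)*116 = 2059/9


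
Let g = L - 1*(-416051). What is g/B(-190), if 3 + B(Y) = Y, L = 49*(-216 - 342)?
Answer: -388709/193 ≈ -2014.0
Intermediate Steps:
L = -27342 (L = 49*(-558) = -27342)
B(Y) = -3 + Y
g = 388709 (g = -27342 - 1*(-416051) = -27342 + 416051 = 388709)
g/B(-190) = 388709/(-3 - 190) = 388709/(-193) = 388709*(-1/193) = -388709/193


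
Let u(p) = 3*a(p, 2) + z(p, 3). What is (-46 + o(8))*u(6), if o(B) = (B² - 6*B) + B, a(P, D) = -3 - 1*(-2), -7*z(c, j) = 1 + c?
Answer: 88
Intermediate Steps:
z(c, j) = -⅐ - c/7 (z(c, j) = -(1 + c)/7 = -⅐ - c/7)
a(P, D) = -1 (a(P, D) = -3 + 2 = -1)
o(B) = B² - 5*B
u(p) = -22/7 - p/7 (u(p) = 3*(-1) + (-⅐ - p/7) = -3 + (-⅐ - p/7) = -22/7 - p/7)
(-46 + o(8))*u(6) = (-46 + 8*(-5 + 8))*(-22/7 - ⅐*6) = (-46 + 8*3)*(-22/7 - 6/7) = (-46 + 24)*(-4) = -22*(-4) = 88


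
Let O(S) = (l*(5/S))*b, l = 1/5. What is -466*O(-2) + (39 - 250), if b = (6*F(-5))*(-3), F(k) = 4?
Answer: -16987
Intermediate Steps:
b = -72 (b = (6*4)*(-3) = 24*(-3) = -72)
l = 1/5 (l = 1*(1/5) = 1/5 ≈ 0.20000)
O(S) = -72/S (O(S) = ((5/S)/5)*(-72) = -72/S)
-466*O(-2) + (39 - 250) = -(-33552)/(-2) + (39 - 250) = -(-33552)*(-1)/2 - 211 = -466*36 - 211 = -16776 - 211 = -16987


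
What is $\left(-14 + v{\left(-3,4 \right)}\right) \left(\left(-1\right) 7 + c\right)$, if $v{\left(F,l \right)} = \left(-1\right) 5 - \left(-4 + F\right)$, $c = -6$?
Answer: $156$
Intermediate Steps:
$v{\left(F,l \right)} = -1 - F$ ($v{\left(F,l \right)} = -5 - \left(-4 + F\right) = -1 - F$)
$\left(-14 + v{\left(-3,4 \right)}\right) \left(\left(-1\right) 7 + c\right) = \left(-14 - -2\right) \left(\left(-1\right) 7 - 6\right) = \left(-14 + \left(-1 + 3\right)\right) \left(-7 - 6\right) = \left(-14 + 2\right) \left(-13\right) = \left(-12\right) \left(-13\right) = 156$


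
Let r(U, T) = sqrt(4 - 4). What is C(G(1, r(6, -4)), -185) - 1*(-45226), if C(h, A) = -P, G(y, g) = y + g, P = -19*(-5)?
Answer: 45131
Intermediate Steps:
P = 95
r(U, T) = 0 (r(U, T) = sqrt(0) = 0)
G(y, g) = g + y
C(h, A) = -95 (C(h, A) = -1*95 = -95)
C(G(1, r(6, -4)), -185) - 1*(-45226) = -95 - 1*(-45226) = -95 + 45226 = 45131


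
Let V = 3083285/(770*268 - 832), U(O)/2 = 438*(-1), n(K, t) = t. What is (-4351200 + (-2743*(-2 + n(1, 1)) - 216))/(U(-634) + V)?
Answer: 893774064344/176959243 ≈ 5050.7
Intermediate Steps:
U(O) = -876 (U(O) = 2*(438*(-1)) = 2*(-438) = -876)
V = 3083285/205528 (V = 3083285/(206360 - 832) = 3083285/205528 ≈ 15.002)
(-4351200 + (-2743*(-2 + n(1, 1)) - 216))/(U(-634) + V) = (-4351200 + (-2743*(-2 + 1) - 216))/(-876 + 3083285/205528) = (-4351200 + (-2743*(-1) - 216))/(-176959243/205528) = (-4351200 + (-211*(-13) - 216))*(-205528/176959243) = (-4351200 + (2743 - 216))*(-205528/176959243) = (-4351200 + 2527)*(-205528/176959243) = -4348673*(-205528/176959243) = 893774064344/176959243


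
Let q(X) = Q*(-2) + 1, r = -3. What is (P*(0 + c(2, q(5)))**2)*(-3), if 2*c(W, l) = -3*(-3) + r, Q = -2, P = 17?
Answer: -459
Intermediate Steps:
q(X) = 5 (q(X) = -2*(-2) + 1 = 4 + 1 = 5)
c(W, l) = 3 (c(W, l) = (-3*(-3) - 3)/2 = (9 - 3)/2 = (1/2)*6 = 3)
(P*(0 + c(2, q(5)))**2)*(-3) = (17*(0 + 3)**2)*(-3) = (17*3**2)*(-3) = (17*9)*(-3) = 153*(-3) = -459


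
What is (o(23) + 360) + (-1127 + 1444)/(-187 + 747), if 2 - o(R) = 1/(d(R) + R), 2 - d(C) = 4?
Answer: 609031/1680 ≈ 362.52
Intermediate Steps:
d(C) = -2 (d(C) = 2 - 1*4 = 2 - 4 = -2)
o(R) = 2 - 1/(-2 + R)
(o(23) + 360) + (-1127 + 1444)/(-187 + 747) = ((-5 + 2*23)/(-2 + 23) + 360) + (-1127 + 1444)/(-187 + 747) = ((-5 + 46)/21 + 360) + 317/560 = ((1/21)*41 + 360) + 317*(1/560) = (41/21 + 360) + 317/560 = 7601/21 + 317/560 = 609031/1680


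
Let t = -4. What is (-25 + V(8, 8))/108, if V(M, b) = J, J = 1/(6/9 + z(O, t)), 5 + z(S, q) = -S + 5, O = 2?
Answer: -103/432 ≈ -0.23843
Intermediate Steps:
z(S, q) = -S (z(S, q) = -5 + (-S + 5) = -5 + (5 - S) = -S)
J = -¾ (J = 1/(6/9 - 1*2) = 1/(6*(⅑) - 2) = 1/(⅔ - 2) = 1/(-4/3) = -¾ ≈ -0.75000)
V(M, b) = -¾
(-25 + V(8, 8))/108 = (-25 - ¾)/108 = (1/108)*(-103/4) = -103/432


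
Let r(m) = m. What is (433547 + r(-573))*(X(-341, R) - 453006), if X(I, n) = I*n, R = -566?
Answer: -112573240000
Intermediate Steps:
(433547 + r(-573))*(X(-341, R) - 453006) = (433547 - 573)*(-341*(-566) - 453006) = 432974*(193006 - 453006) = 432974*(-260000) = -112573240000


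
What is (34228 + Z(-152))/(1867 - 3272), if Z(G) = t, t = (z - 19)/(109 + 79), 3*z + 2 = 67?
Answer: -965230/39621 ≈ -24.362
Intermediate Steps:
z = 65/3 (z = -⅔ + (⅓)*67 = -⅔ + 67/3 = 65/3 ≈ 21.667)
t = 2/141 (t = (65/3 - 19)/(109 + 79) = (8/3)/188 = (8/3)*(1/188) = 2/141 ≈ 0.014184)
Z(G) = 2/141
(34228 + Z(-152))/(1867 - 3272) = (34228 + 2/141)/(1867 - 3272) = (4826150/141)/(-1405) = (4826150/141)*(-1/1405) = -965230/39621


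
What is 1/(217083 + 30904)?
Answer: 1/247987 ≈ 4.0325e-6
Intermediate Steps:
1/(217083 + 30904) = 1/247987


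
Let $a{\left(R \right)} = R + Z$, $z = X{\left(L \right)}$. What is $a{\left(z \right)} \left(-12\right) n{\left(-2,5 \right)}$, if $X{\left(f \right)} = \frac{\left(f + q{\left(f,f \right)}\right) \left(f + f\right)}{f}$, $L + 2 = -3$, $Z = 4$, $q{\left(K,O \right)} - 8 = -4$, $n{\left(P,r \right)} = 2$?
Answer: $-48$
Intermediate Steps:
$q{\left(K,O \right)} = 4$ ($q{\left(K,O \right)} = 8 - 4 = 4$)
$L = -5$ ($L = -2 - 3 = -5$)
$X{\left(f \right)} = 8 + 2 f$ ($X{\left(f \right)} = \frac{\left(f + 4\right) \left(f + f\right)}{f} = \frac{\left(4 + f\right) 2 f}{f} = \frac{2 f \left(4 + f\right)}{f} = 8 + 2 f$)
$z = -2$ ($z = 8 + 2 \left(-5\right) = 8 - 10 = -2$)
$a{\left(R \right)} = 4 + R$ ($a{\left(R \right)} = R + 4 = 4 + R$)
$a{\left(z \right)} \left(-12\right) n{\left(-2,5 \right)} = \left(4 - 2\right) \left(-12\right) 2 = 2 \left(-12\right) 2 = \left(-24\right) 2 = -48$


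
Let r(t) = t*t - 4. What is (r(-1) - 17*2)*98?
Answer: -3626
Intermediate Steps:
r(t) = -4 + t**2 (r(t) = t**2 - 4 = -4 + t**2)
(r(-1) - 17*2)*98 = ((-4 + (-1)**2) - 17*2)*98 = ((-4 + 1) - 34)*98 = (-3 - 34)*98 = -37*98 = -3626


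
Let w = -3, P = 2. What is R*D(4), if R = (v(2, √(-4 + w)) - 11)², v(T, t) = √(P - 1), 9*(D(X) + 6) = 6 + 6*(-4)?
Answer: -800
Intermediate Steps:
D(X) = -8 (D(X) = -6 + (6 + 6*(-4))/9 = -6 + (6 - 24)/9 = -6 + (⅑)*(-18) = -6 - 2 = -8)
v(T, t) = 1 (v(T, t) = √(2 - 1) = √1 = 1)
R = 100 (R = (1 - 11)² = (-10)² = 100)
R*D(4) = 100*(-8) = -800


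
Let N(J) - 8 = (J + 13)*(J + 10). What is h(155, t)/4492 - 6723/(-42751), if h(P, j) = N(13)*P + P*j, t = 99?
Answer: 4701815241/192037492 ≈ 24.484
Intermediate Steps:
N(J) = 8 + (10 + J)*(13 + J) (N(J) = 8 + (J + 13)*(J + 10) = 8 + (13 + J)*(10 + J) = 8 + (10 + J)*(13 + J))
h(P, j) = 606*P + P*j (h(P, j) = (138 + 13² + 23*13)*P + P*j = (138 + 169 + 299)*P + P*j = 606*P + P*j)
h(155, t)/4492 - 6723/(-42751) = (155*(606 + 99))/4492 - 6723/(-42751) = (155*705)*(1/4492) - 6723*(-1/42751) = 109275*(1/4492) + 6723/42751 = 109275/4492 + 6723/42751 = 4701815241/192037492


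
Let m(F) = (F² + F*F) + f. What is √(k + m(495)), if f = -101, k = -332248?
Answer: √157701 ≈ 397.12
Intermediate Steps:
m(F) = -101 + 2*F² (m(F) = (F² + F*F) - 101 = (F² + F²) - 101 = 2*F² - 101 = -101 + 2*F²)
√(k + m(495)) = √(-332248 + (-101 + 2*495²)) = √(-332248 + (-101 + 2*245025)) = √(-332248 + (-101 + 490050)) = √(-332248 + 489949) = √157701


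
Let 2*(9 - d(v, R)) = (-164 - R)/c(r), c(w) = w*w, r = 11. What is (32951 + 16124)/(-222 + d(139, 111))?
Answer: -1079650/4661 ≈ -231.63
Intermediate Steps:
c(w) = w²
d(v, R) = 1171/121 + R/242 (d(v, R) = 9 - (-164 - R)/(2*(11²)) = 9 - (-164 - R)/(2*121) = 9 - (-164/121 - R/121)/2 = 9 + (82/121 + R/242) = 1171/121 + R/242)
(32951 + 16124)/(-222 + d(139, 111)) = (32951 + 16124)/(-222 + (1171/121 + (1/242)*111)) = 49075/(-222 + (1171/121 + 111/242)) = 49075/(-222 + 223/22) = 49075/(-4661/22) = 49075*(-22/4661) = -1079650/4661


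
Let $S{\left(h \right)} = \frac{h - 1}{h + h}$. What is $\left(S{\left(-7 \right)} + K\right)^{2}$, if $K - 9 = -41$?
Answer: $\frac{48400}{49} \approx 987.75$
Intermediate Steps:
$S{\left(h \right)} = \frac{-1 + h}{2 h}$
$K = -32$ ($K = 9 - 41 = -32$)
$\left(S{\left(-7 \right)} + K\right)^{2} = \left(\frac{-1 - 7}{2 \left(-7\right)} - 32\right)^{2} = \left(\frac{1}{2} \left(- \frac{1}{7}\right) \left(-8\right) - 32\right)^{2} = \left(\frac{4}{7} - 32\right)^{2} = \left(- \frac{220}{7}\right)^{2} = \frac{48400}{49}$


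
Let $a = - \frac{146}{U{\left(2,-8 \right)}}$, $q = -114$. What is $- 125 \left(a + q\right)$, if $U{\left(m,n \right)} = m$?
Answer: $23375$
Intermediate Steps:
$a = -73$ ($a = - \frac{146}{2} = \left(-146\right) \frac{1}{2} = -73$)
$- 125 \left(a + q\right) = - 125 \left(-73 - 114\right) = \left(-125\right) \left(-187\right) = 23375$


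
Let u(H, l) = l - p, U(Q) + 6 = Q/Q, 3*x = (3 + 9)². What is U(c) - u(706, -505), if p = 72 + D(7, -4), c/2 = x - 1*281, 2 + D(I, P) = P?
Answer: 566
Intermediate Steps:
D(I, P) = -2 + P
x = 48 (x = (3 + 9)²/3 = (⅓)*12² = (⅓)*144 = 48)
c = -466 (c = 2*(48 - 1*281) = 2*(48 - 281) = 2*(-233) = -466)
p = 66 (p = 72 + (-2 - 4) = 72 - 6 = 66)
U(Q) = -5 (U(Q) = -6 + Q/Q = -6 + 1 = -5)
u(H, l) = -66 + l (u(H, l) = l - 1*66 = l - 66 = -66 + l)
U(c) - u(706, -505) = -5 - (-66 - 505) = -5 - 1*(-571) = -5 + 571 = 566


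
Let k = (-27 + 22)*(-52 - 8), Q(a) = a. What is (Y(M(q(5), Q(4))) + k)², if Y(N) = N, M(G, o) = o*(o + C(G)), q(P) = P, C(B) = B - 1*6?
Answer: 97344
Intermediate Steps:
C(B) = -6 + B (C(B) = B - 6 = -6 + B)
M(G, o) = o*(-6 + G + o) (M(G, o) = o*(o + (-6 + G)) = o*(-6 + G + o))
k = 300 (k = -5*(-60) = 300)
(Y(M(q(5), Q(4))) + k)² = (4*(-6 + 5 + 4) + 300)² = (4*3 + 300)² = (12 + 300)² = 312² = 97344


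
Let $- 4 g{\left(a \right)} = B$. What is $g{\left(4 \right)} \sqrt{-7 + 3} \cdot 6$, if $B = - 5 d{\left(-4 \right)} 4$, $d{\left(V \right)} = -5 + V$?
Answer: $- 540 i \approx - 540.0 i$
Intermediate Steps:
$B = 180$ ($B = - 5 \left(-5 - 4\right) 4 = \left(-5\right) \left(-9\right) 4 = 45 \cdot 4 = 180$)
$g{\left(a \right)} = -45$ ($g{\left(a \right)} = \left(- \frac{1}{4}\right) 180 = -45$)
$g{\left(4 \right)} \sqrt{-7 + 3} \cdot 6 = - 45 \sqrt{-7 + 3} \cdot 6 = - 45 \sqrt{-4} \cdot 6 = - 45 \cdot 2 i 6 = - 90 i 6 = - 540 i$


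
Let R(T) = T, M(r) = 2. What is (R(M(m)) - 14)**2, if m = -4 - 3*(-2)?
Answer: 144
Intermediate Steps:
m = 2 (m = -4 + 6 = 2)
(R(M(m)) - 14)**2 = (2 - 14)**2 = (-12)**2 = 144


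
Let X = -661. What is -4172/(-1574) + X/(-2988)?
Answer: 6753175/2351556 ≈ 2.8718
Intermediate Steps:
-4172/(-1574) + X/(-2988) = -4172/(-1574) - 661/(-2988) = -4172*(-1/1574) - 661*(-1/2988) = 2086/787 + 661/2988 = 6753175/2351556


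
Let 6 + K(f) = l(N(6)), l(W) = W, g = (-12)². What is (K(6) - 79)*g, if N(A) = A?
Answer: -11376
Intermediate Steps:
g = 144
K(f) = 0 (K(f) = -6 + 6 = 0)
(K(6) - 79)*g = (0 - 79)*144 = -79*144 = -11376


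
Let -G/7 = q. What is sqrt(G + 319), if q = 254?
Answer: I*sqrt(1459) ≈ 38.197*I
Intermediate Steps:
G = -1778 (G = -7*254 = -1778)
sqrt(G + 319) = sqrt(-1778 + 319) = sqrt(-1459) = I*sqrt(1459)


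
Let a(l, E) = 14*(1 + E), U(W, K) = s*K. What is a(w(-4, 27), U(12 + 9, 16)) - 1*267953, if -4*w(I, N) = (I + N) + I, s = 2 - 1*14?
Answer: -270627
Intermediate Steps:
s = -12 (s = 2 - 14 = -12)
w(I, N) = -I/2 - N/4 (w(I, N) = -((I + N) + I)/4 = -(N + 2*I)/4 = -I/2 - N/4)
U(W, K) = -12*K
a(l, E) = 14 + 14*E
a(w(-4, 27), U(12 + 9, 16)) - 1*267953 = (14 + 14*(-12*16)) - 1*267953 = (14 + 14*(-192)) - 267953 = (14 - 2688) - 267953 = -2674 - 267953 = -270627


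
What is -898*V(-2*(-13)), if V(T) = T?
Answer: -23348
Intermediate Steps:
-898*V(-2*(-13)) = -(-1796)*(-13) = -898*26 = -23348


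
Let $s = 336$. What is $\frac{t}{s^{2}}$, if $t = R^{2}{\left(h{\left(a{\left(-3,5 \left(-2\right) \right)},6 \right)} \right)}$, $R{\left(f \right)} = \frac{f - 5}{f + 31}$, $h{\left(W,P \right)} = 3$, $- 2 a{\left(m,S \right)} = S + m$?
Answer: $\frac{1}{32626944} \approx 3.065 \cdot 10^{-8}$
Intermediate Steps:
$a{\left(m,S \right)} = - \frac{S}{2} - \frac{m}{2}$ ($a{\left(m,S \right)} = - \frac{S + m}{2} = - \frac{S}{2} - \frac{m}{2}$)
$R{\left(f \right)} = \frac{-5 + f}{31 + f}$
$t = \frac{1}{289}$ ($t = \left(\frac{-5 + 3}{31 + 3}\right)^{2} = \left(\frac{1}{34} \left(-2\right)\right)^{2} = \left(- \frac{1}{17}\right)^{2} = \frac{1}{289} \approx 0.0034602$)
$\frac{t}{s^{2}} = \frac{1}{289 \cdot 336^{2}} = \frac{1}{289 \cdot 112896} = \frac{1}{289} \cdot \frac{1}{112896} = \frac{1}{32626944}$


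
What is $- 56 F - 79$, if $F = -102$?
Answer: $5633$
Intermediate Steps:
$- 56 F - 79 = \left(-56\right) \left(-102\right) - 79 = 5712 - 79 = 5633$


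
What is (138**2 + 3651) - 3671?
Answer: 19024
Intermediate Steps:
(138**2 + 3651) - 3671 = (19044 + 3651) - 3671 = 22695 - 3671 = 19024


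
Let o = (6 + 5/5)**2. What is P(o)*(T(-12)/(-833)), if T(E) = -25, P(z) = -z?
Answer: -25/17 ≈ -1.4706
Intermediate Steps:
o = 49 (o = (6 + 5*(1/5))**2 = (6 + 1)**2 = 7**2 = 49)
P(o)*(T(-12)/(-833)) = (-1*49)*(-25/(-833)) = -(-1225)*(-1)/833 = -49*25/833 = -25/17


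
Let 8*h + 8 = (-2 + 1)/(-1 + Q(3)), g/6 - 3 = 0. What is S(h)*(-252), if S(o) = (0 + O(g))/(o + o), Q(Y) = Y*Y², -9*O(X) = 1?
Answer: -2912/209 ≈ -13.933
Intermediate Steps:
g = 18 (g = 18 + 6*0 = 18 + 0 = 18)
O(X) = -⅑ (O(X) = -⅑*1 = -⅑)
Q(Y) = Y³
h = -209/208 (h = -1 + ((-2 + 1)/(-1 + 3³))/8 = -1 + (-1/(-1 + 27))/8 = -1 + (-1/26)/8 = -1 + (-1*1/26)/8 = -1 + (⅛)*(-1/26) = -1 - 1/208 = -209/208 ≈ -1.0048)
S(o) = -1/(18*o) (S(o) = (0 - ⅑)/(o + o) = -1/(2*o)/9 = -1/(18*o))
S(h)*(-252) = -1/(18*(-209/208))*(-252) = -1/18*(-208/209)*(-252) = (104/1881)*(-252) = -2912/209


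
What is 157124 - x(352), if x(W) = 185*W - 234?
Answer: 92238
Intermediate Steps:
x(W) = -234 + 185*W
157124 - x(352) = 157124 - (-234 + 185*352) = 157124 - (-234 + 65120) = 157124 - 1*64886 = 157124 - 64886 = 92238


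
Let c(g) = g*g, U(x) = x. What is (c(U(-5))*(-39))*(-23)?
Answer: 22425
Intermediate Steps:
c(g) = g²
(c(U(-5))*(-39))*(-23) = ((-5)²*(-39))*(-23) = (25*(-39))*(-23) = -975*(-23) = 22425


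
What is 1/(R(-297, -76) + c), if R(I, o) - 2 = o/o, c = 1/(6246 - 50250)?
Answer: 44004/132011 ≈ 0.33334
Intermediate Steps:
c = -1/44004 (c = 1/(-44004) = -1/44004 ≈ -2.2725e-5)
R(I, o) = 3 (R(I, o) = 2 + o/o = 2 + 1 = 3)
1/(R(-297, -76) + c) = 1/(3 - 1/44004) = 1/(132011/44004) = 44004/132011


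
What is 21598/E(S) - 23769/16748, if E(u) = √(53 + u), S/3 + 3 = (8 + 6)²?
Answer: -23769/16748 + 10799*√158/158 ≈ 857.70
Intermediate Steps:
S = 579 (S = -9 + 3*(8 + 6)² = -9 + 3*14² = -9 + 3*196 = -9 + 588 = 579)
21598/E(S) - 23769/16748 = 21598/(√(53 + 579)) - 23769/16748 = 21598/(√632) - 23769*1/16748 = 21598/((2*√158)) - 23769/16748 = 21598*(√158/316) - 23769/16748 = 10799*√158/158 - 23769/16748 = -23769/16748 + 10799*√158/158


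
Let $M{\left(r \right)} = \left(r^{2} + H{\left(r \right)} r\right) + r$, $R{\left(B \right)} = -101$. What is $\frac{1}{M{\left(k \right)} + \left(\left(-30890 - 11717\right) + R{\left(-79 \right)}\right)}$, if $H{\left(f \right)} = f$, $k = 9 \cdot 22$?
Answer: $\frac{1}{35898} \approx 2.7857 \cdot 10^{-5}$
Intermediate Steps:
$k = 198$
$M{\left(r \right)} = r + 2 r^{2}$ ($M{\left(r \right)} = \left(r^{2} + r r\right) + r = \left(r^{2} + r^{2}\right) + r = 2 r^{2} + r = r + 2 r^{2}$)
$\frac{1}{M{\left(k \right)} + \left(\left(-30890 - 11717\right) + R{\left(-79 \right)}\right)} = \frac{1}{198 \left(1 + 2 \cdot 198\right) - 42708} = \frac{1}{198 \left(1 + 396\right) - 42708} = \frac{1}{198 \cdot 397 - 42708} = \frac{1}{78606 - 42708} = \frac{1}{35898}$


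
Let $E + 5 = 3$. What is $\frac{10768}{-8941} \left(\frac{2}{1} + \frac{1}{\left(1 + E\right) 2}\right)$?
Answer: $- \frac{16152}{8941} \approx -1.8065$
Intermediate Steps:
$E = -2$ ($E = -5 + 3 = -2$)
$\frac{10768}{-8941} \left(\frac{2}{1} + \frac{1}{\left(1 + E\right) 2}\right) = \frac{10768}{-8941} \left(\frac{2}{1} + \frac{1}{\left(1 - 2\right) 2}\right) = 10768 \left(- \frac{1}{8941}\right) \left(2 \cdot 1 + \frac{1}{-1} \cdot \frac{1}{2}\right) = - \frac{10768 \left(2 - \frac{1}{2}\right)}{8941} = \left(- \frac{10768}{8941}\right) \frac{3}{2} = - \frac{16152}{8941}$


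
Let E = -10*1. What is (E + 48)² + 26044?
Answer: 27488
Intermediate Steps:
E = -10
(E + 48)² + 26044 = (-10 + 48)² + 26044 = 38² + 26044 = 1444 + 26044 = 27488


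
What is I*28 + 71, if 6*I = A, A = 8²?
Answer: 1109/3 ≈ 369.67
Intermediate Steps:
A = 64
I = 32/3 (I = (⅙)*64 = 32/3 ≈ 10.667)
I*28 + 71 = (32/3)*28 + 71 = 896/3 + 71 = 1109/3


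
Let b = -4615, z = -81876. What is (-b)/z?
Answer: -4615/81876 ≈ -0.056366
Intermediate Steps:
(-b)/z = -1*(-4615)/(-81876) = 4615*(-1/81876) = -4615/81876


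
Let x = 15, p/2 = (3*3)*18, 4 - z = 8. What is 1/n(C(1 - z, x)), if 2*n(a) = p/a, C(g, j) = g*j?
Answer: 25/54 ≈ 0.46296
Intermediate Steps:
z = -4 (z = 4 - 1*8 = 4 - 8 = -4)
p = 324 (p = 2*((3*3)*18) = 2*(9*18) = 2*162 = 324)
n(a) = 162/a (n(a) = (324/a)/2 = 162/a)
1/n(C(1 - z, x)) = 1/(162/(((1 - 1*(-4))*15))) = 1/(162/(((1 + 4)*15))) = 1/(162/((5*15))) = 1/(162/75) = 1/(162*(1/75)) = 1/(54/25) = 25/54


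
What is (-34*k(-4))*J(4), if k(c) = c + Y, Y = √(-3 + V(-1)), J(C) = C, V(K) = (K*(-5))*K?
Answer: 544 - 272*I*√2 ≈ 544.0 - 384.67*I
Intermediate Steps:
V(K) = -5*K² (V(K) = (-5*K)*K = -5*K²)
Y = 2*I*√2 (Y = √(-3 - 5*(-1)²) = √(-3 - 5*1) = √(-3 - 5) = √(-8) = 2*I*√2 ≈ 2.8284*I)
k(c) = c + 2*I*√2
(-34*k(-4))*J(4) = -34*(-4 + 2*I*√2)*4 = (136 - 68*I*√2)*4 = 544 - 272*I*√2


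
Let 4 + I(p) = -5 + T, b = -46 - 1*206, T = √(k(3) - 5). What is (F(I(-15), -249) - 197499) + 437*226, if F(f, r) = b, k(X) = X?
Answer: -98989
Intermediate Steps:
T = I*√2 (T = √(3 - 5) = √(-2) = I*√2 ≈ 1.4142*I)
b = -252 (b = -46 - 206 = -252)
I(p) = -9 + I*√2 (I(p) = -4 + (-5 + I*√2) = -9 + I*√2)
F(f, r) = -252
(F(I(-15), -249) - 197499) + 437*226 = (-252 - 197499) + 437*226 = -197751 + 98762 = -98989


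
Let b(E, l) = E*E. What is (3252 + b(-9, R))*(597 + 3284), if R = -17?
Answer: 12935373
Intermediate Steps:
b(E, l) = E²
(3252 + b(-9, R))*(597 + 3284) = (3252 + (-9)²)*(597 + 3284) = (3252 + 81)*3881 = 3333*3881 = 12935373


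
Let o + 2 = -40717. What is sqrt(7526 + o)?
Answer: I*sqrt(33193) ≈ 182.19*I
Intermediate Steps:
o = -40719 (o = -2 - 40717 = -40719)
sqrt(7526 + o) = sqrt(7526 - 40719) = sqrt(-33193) = I*sqrt(33193)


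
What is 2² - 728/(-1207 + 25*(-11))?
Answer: 256/57 ≈ 4.4912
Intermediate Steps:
2² - 728/(-1207 + 25*(-11)) = 4 - 728/(-1207 - 275) = 4 - 728/(-1482) = 4 - 728*(-1/1482) = 4 + 28/57 = 256/57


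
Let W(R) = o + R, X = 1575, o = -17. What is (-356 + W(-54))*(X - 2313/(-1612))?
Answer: -1085097951/1612 ≈ -6.7314e+5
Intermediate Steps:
W(R) = -17 + R
(-356 + W(-54))*(X - 2313/(-1612)) = (-356 + (-17 - 54))*(1575 - 2313/(-1612)) = (-356 - 71)*(1575 - 2313*(-1/1612)) = -427*(1575 + 2313/1612) = -427*2541213/1612 = -1085097951/1612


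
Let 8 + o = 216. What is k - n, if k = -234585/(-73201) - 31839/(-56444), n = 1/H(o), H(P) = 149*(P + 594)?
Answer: 930383214704249/246868363571756 ≈ 3.7687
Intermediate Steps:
o = 208 (o = -8 + 216 = 208)
H(P) = 88506 + 149*P (H(P) = 149*(594 + P) = 88506 + 149*P)
n = 1/119498 (n = 1/(88506 + 149*208) = 1/(88506 + 30992) = 1/119498 ≈ 8.3683e-6)
k = 15571562379/4131757244 (k = -234585*(-1/73201) - 31839*(-1/56444) = 234585/73201 + 31839/56444 = 15571562379/4131757244 ≈ 3.7687)
k - n = 15571562379/4131757244 - 1*1/119498 = 15571562379/4131757244 - 1/119498 = 930383214704249/246868363571756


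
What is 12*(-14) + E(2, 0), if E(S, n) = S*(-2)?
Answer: -172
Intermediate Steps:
E(S, n) = -2*S
12*(-14) + E(2, 0) = 12*(-14) - 2*2 = -168 - 4 = -172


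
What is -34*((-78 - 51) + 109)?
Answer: 680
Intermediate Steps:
-34*((-78 - 51) + 109) = -34*(-129 + 109) = -34*(-20) = 680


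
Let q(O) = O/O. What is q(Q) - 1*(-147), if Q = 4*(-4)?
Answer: 148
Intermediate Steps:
Q = -16
q(O) = 1
q(Q) - 1*(-147) = 1 - 1*(-147) = 1 + 147 = 148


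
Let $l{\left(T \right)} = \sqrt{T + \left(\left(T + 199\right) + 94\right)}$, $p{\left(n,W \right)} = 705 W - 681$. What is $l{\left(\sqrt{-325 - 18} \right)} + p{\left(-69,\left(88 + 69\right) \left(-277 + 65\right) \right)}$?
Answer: $-23465901 + \sqrt{293 + 14 i \sqrt{7}} \approx -2.3466 \cdot 10^{7} + 1.0798 i$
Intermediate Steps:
$p{\left(n,W \right)} = -681 + 705 W$
$l{\left(T \right)} = \sqrt{293 + 2 T}$ ($l{\left(T \right)} = \sqrt{T + \left(\left(199 + T\right) + 94\right)} = \sqrt{T + \left(293 + T\right)} = \sqrt{293 + 2 T}$)
$l{\left(\sqrt{-325 - 18} \right)} + p{\left(-69,\left(88 + 69\right) \left(-277 + 65\right) \right)} = \sqrt{293 + 2 \sqrt{-325 - 18}} + \left(-681 + 705 \left(88 + 69\right) \left(-277 + 65\right)\right) = \sqrt{293 + 2 \sqrt{-343}} + \left(-681 + 705 \cdot 157 \left(-212\right)\right) = \sqrt{293 + 2 \cdot 7 i \sqrt{7}} + \left(-681 + 705 \left(-33284\right)\right) = \sqrt{293 + 14 i \sqrt{7}} - 23465901 = -23465901 + \sqrt{293 + 14 i \sqrt{7}}$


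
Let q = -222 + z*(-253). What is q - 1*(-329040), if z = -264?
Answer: 395610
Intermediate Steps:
q = 66570 (q = -222 - 264*(-253) = -222 + 66792 = 66570)
q - 1*(-329040) = 66570 - 1*(-329040) = 66570 + 329040 = 395610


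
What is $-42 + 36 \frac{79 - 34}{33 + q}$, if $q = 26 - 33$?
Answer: $\frac{264}{13} \approx 20.308$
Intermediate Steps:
$q = -7$ ($q = 26 - 33 = -7$)
$-42 + 36 \frac{79 - 34}{33 + q} = -42 + 36 \frac{79 - 34}{33 - 7} = -42 + 36 \cdot \frac{45}{26} = -42 + \frac{810}{13} = \frac{264}{13}$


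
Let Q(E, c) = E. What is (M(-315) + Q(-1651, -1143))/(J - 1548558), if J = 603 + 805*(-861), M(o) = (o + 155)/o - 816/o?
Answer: 519089/705933900 ≈ 0.00073532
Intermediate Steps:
M(o) = -816/o + (155 + o)/o (M(o) = (155 + o)/o - 816/o = -816/o + (155 + o)/o)
J = -692502 (J = 603 - 693105 = -692502)
(M(-315) + Q(-1651, -1143))/(J - 1548558) = ((-661 - 315)/(-315) - 1651)/(-692502 - 1548558) = (-1/315*(-976) - 1651)/(-2241060) = (976/315 - 1651)*(-1/2241060) = -519089/315*(-1/2241060) = 519089/705933900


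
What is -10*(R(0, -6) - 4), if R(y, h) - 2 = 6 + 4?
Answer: -80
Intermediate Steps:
R(y, h) = 12 (R(y, h) = 2 + (6 + 4) = 2 + 10 = 12)
-10*(R(0, -6) - 4) = -10*(12 - 4) = -10*8 = -80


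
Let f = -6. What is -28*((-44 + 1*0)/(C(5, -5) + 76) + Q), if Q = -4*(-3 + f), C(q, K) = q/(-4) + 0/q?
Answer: -296464/299 ≈ -991.52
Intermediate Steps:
C(q, K) = -q/4 (C(q, K) = q*(-¼) + 0 = -q/4 + 0 = -q/4)
Q = 36 (Q = -4*(-3 - 6) = -4*(-9) = 36)
-28*((-44 + 1*0)/(C(5, -5) + 76) + Q) = -28*((-44 + 1*0)/(-¼*5 + 76) + 36) = -28*((-44 + 0)/(-5/4 + 76) + 36) = -28*(-44/299/4 + 36) = -28*(-44*4/299 + 36) = -28*(-176/299 + 36) = -28*10588/299 = -296464/299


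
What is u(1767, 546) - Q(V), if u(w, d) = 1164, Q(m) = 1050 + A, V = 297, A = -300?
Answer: 414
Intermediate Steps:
Q(m) = 750 (Q(m) = 1050 - 300 = 750)
u(1767, 546) - Q(V) = 1164 - 1*750 = 1164 - 750 = 414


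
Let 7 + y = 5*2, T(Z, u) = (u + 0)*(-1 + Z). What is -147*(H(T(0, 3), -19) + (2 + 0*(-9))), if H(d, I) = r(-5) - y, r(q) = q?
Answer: 882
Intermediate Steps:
T(Z, u) = u*(-1 + Z)
y = 3 (y = -7 + 5*2 = -7 + 10 = 3)
H(d, I) = -8 (H(d, I) = -5 - 1*3 = -5 - 3 = -8)
-147*(H(T(0, 3), -19) + (2 + 0*(-9))) = -147*(-8 + (2 + 0*(-9))) = -147*(-8 + (2 + 0)) = -147*(-8 + 2) = -147*(-6) = 882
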